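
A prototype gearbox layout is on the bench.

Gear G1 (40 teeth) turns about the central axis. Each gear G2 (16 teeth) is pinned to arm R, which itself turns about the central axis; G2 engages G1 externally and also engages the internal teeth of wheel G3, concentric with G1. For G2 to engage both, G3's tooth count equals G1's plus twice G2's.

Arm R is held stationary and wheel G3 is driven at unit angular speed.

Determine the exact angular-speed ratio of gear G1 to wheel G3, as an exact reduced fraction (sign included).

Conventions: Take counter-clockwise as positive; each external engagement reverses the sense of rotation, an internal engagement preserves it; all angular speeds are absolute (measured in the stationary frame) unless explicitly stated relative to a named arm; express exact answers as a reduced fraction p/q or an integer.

planetary set (40T centre, 16T on arm, 72T internal) — Willis relation
ring teeth: 40 + 2·16 = 72
40(ω_sun−ω_arm) = −72(ω_ring−ω_arm),  ω_arm = 0, ω_ring = 1
ω_sun = 0 − (72/40)(1−0) = -9/5
ω_out/ω_in = -9/5

-9/5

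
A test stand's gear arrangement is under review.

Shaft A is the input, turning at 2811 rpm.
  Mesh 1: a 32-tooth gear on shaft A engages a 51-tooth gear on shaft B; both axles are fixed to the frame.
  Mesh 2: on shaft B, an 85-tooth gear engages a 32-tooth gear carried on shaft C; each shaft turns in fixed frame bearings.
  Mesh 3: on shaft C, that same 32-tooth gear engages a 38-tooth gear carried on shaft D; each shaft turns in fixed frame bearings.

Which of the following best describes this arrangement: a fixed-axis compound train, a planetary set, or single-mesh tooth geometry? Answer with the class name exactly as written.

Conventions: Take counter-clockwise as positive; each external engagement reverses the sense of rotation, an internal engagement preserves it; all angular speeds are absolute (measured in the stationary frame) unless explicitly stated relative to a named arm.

class = fixed-axis compound train [3 meshes; 3 ratios multiply, 3 sense flips]
classification: fixed-axis compound train

fixed-axis compound train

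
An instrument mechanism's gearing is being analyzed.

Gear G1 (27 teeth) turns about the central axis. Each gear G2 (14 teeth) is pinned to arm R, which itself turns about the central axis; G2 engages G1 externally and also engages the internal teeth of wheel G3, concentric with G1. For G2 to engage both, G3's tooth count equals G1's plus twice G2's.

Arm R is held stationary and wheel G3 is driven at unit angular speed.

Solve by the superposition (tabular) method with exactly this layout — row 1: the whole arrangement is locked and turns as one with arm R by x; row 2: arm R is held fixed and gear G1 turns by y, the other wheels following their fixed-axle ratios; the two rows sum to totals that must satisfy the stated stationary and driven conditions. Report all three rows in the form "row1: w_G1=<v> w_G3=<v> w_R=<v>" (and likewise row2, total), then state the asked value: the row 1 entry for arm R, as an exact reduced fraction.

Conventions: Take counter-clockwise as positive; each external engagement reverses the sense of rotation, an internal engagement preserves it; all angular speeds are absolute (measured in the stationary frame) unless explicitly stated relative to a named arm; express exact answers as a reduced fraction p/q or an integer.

row1: w_G1=0 w_G3=0 w_R=0
row2: w_G1=-55/27 w_G3=1 w_R=0
total: w_G1=-55/27 w_G3=1 w_R=0
asked value: 0

topology: planetary set — G1 27T / G2 14T / G3 55T, arm = carrier (Willis)
row 1 — lock + rotate with arm: ω_sun = ω_ring = ω_arm = x
superposition row 2 [arm held]: sun y, ring −(27/55)·y, arm 0
boundary: total ω_arm = x = 0 and total ω_ring = x − (27/55)·y = 1  ⇒  y = -55/27, x = 0
row 2 ring = −(27/55)·(-55/27) = 1
totals (row 1 + row 2): sun 0 + (-55/27) = -55/27, ring 0 + 1 = 1, arm 0 + 0 = 0
asked cell (row1, arm) = 0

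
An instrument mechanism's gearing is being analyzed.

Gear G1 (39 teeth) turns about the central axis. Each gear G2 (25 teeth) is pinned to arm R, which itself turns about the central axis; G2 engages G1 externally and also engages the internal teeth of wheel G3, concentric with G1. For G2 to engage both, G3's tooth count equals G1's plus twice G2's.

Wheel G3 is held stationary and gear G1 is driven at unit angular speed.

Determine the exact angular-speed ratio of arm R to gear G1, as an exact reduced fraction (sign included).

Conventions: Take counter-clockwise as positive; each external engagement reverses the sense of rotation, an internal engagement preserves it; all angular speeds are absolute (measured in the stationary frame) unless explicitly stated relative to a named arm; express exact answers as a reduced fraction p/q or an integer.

39/128

topology: planetary set — G1 39T / G2 25T / G3 89T, arm = carrier (Willis)
ring teeth: 39 + 2·25 = 89
39(ω_sun−ω_arm) = −89(ω_ring−ω_arm),  ω_ring = 0, ω_sun = 1
39(1−ω_arm) = −89(0−ω_arm)  ⇒  128·ω_arm = 39  ⇒  ω_arm = 39/128
ω_out/ω_in = 39/128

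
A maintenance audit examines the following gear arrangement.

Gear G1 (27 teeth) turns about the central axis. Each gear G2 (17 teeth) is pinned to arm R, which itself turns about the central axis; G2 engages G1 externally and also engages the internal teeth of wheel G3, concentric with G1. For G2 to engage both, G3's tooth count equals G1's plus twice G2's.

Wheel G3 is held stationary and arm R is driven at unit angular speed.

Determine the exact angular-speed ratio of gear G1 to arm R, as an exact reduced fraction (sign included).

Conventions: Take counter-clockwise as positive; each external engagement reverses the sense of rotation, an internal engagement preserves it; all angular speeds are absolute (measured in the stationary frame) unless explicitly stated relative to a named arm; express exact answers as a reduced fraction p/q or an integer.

recognized (axles ride arm R): planetary set, 27/17/61 teeth
ring teeth: 27 + 2·17 = 61
27(ω_sun−ω_arm) = −61(ω_ring−ω_arm),  ω_ring = 0, ω_arm = 1
ω_sun = 1 − (61/27)(0−1) = 88/27
ω_out/ω_in = 88/27

88/27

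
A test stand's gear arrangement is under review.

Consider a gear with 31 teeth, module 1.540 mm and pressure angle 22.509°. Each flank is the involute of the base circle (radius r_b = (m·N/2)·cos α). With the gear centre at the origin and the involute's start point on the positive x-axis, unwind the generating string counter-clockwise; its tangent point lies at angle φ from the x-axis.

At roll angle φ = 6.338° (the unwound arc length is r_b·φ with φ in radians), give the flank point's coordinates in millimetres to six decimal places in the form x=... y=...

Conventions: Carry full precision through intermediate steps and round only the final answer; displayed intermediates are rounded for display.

class = single-mesh tooth geometry [base-circle involute, m = 1.540, 31T]
pitch radius r_p = m·N/2 = 1.540·31/2 = 23.870000
base radius r_b = r_p·cos α = 23.870000·cos 22.509° = 22.051569
roll angle φ = 6.338° = 0.11061897 rad
x = r_b·(cos φ + φ·sin φ) = 22.186074
y = r_b·(sin φ − φ·cos φ) = 0.009937

x=22.186074 y=0.009937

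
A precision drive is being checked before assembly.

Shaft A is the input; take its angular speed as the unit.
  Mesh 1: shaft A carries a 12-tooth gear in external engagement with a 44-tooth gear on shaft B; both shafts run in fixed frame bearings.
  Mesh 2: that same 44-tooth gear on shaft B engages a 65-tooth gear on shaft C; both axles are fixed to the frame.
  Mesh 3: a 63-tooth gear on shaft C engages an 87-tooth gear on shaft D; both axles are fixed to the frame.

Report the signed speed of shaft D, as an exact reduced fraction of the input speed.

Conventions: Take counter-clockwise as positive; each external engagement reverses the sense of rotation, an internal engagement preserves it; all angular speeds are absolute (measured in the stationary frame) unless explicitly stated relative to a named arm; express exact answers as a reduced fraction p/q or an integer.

-252/1885

3-mesh fixed-axis compound train (all bearings frame-fixed)
mesh 1 [12T→44T]: |ω|/ω_in = 1×12/44 = 3/11, sense flips to −
mesh 2 [44T→65T]: |ω|/ω_in = (3/11)×44/65 = 12/65, sense flips to +
mesh 3 [63T→87T]: |ω|/ω_in = (12/65)×63/87 = 252/1885, sense flips to −
signed output speed (× input speed) = -252/1885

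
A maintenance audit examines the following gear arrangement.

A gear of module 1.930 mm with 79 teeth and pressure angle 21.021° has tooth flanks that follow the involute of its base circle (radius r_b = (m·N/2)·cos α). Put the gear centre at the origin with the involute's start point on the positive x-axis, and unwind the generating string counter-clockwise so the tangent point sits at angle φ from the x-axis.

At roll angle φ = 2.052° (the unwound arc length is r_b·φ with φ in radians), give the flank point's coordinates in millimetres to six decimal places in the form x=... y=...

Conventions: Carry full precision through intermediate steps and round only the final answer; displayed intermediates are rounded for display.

x=71.207109 y=0.001090

topology: single-mesh involute geometry — m = 1.930, N = 79
pitch radius r_p = m·N/2 = 1.930·79/2 = 76.235000
base radius r_b = r_p·cos α = 76.235000·cos 21.021° = 71.161486
roll angle φ = 2.052° = 0.03581416 rad
x = r_b·(cos φ + φ·sin φ) = 71.207109
y = r_b·(sin φ − φ·cos φ) = 0.001090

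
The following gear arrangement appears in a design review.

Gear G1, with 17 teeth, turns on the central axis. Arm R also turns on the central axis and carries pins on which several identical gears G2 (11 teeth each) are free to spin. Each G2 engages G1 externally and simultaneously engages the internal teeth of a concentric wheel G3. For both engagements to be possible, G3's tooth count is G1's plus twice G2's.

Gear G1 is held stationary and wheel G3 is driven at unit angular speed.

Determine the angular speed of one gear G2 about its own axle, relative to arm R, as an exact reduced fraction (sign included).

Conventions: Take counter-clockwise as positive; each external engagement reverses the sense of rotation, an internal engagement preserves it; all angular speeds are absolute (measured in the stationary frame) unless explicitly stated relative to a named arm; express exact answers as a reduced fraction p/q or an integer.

class = planetary set [G3 = 17+2·11 = 39; Willis about the carrier]
ring teeth: 17 + 2·11 = 39
17(ω_sun−ω_arm) = −39(ω_ring−ω_arm),  ω_sun = 0, ω_ring = 1
17(0−ω_arm) = −39(1−ω_arm)  ⇒  56·ω_arm = 39  ⇒  ω_arm = 39/56
sun–planet mesh: 17·(0−39/56) = −11·(ω_p−ω_arm)  ⇒  ω_p−ω_arm = 663/616
exact speed ratio = 663/616

663/616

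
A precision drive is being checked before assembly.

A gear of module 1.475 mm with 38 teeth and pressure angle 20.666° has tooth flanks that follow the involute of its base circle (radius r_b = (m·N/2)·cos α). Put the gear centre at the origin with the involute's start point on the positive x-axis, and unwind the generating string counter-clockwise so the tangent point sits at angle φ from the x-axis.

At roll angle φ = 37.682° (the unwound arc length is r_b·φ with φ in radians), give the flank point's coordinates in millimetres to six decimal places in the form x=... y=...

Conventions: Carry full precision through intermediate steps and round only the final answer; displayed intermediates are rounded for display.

class = single-mesh tooth geometry [base-circle involute, m = 1.475, 38T]
pitch radius r_p = m·N/2 = 1.475·38/2 = 28.025000
base radius r_b = r_p·cos α = 28.025000·cos 20.666° = 26.221693
roll angle φ = 37.682° = 0.65767497 rad
x = r_b·(cos φ + φ·sin φ) = 31.293968
y = r_b·(sin φ − φ·cos φ) = 2.380515

x=31.293968 y=2.380515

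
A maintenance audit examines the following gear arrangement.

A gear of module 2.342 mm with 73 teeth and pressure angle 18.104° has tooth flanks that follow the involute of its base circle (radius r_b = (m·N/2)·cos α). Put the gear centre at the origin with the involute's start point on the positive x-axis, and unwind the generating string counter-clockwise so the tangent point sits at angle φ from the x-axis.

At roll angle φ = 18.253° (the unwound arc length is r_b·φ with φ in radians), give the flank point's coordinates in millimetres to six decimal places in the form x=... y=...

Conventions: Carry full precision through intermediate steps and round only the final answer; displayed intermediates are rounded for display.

single-mesh involute tooth geometry (73T wheel at module 2.342)
pitch radius r_p = m·N/2 = 2.342·73/2 = 85.483000
base radius r_b = r_p·cos α = 85.483000·cos 18.104° = 81.251082
roll angle φ = 18.253° = 0.31857495 rad
x = r_b·(cos φ + φ·sin φ) = 85.270143
y = r_b·(sin φ − φ·cos φ) = 0.866820

x=85.270143 y=0.866820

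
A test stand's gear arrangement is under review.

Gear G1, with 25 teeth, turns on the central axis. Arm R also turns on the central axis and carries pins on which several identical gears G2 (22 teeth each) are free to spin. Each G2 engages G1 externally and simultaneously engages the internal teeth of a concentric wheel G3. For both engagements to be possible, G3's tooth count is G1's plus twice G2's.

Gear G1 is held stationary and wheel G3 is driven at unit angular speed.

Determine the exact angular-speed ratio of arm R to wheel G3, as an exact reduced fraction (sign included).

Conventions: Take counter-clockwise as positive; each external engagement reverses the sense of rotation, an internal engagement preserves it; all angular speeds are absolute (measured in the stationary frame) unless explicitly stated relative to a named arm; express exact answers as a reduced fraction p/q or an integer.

69/94

recognized (axles ride arm R): planetary set, 25/22/69 teeth
ring teeth: 25 + 2·22 = 69
25(ω_sun−ω_arm) = −69(ω_ring−ω_arm),  ω_sun = 0, ω_ring = 1
25(0−ω_arm) = −69(1−ω_arm)  ⇒  94·ω_arm = 69  ⇒  ω_arm = 69/94
ω_out/ω_in = 69/94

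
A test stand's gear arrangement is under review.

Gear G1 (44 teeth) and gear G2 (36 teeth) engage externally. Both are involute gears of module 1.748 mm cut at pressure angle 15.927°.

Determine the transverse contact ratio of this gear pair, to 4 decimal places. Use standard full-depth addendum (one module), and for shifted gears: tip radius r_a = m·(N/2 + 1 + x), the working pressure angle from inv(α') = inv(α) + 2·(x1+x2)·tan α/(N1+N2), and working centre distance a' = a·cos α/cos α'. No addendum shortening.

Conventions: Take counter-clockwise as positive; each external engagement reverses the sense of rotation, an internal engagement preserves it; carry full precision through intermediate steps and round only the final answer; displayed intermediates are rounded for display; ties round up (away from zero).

class = single-mesh tooth geometry [involute pair 44T × 36T, m = 1.748]
base radii: r_b1 = 36.979755, r_b2 = 30.256163
tip radii: r_a1 = 40.204000, r_a2 = 33.212000
no profile shift: α' = α, a' = a
action lengths: √(r_a1²−r_b1²) = 15.775276, √(r_a2²−r_b2²) = 13.696771
base pitch p_b = π·m·cos α = 5.280697
CR = (15.775276 + 13.696771 − 69.920000·sin 15.92700°)/5.280697 = 1.947685
contact ratio ≈ 1.9477

1.9477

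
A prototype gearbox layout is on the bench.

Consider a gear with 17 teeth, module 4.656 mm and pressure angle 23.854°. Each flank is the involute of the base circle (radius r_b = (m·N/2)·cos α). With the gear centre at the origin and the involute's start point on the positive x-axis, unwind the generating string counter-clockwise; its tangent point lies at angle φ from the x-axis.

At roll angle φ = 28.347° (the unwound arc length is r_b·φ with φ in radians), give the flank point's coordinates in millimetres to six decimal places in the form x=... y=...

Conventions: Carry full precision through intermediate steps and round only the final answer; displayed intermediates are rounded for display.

x=40.357838 y=1.425664

topology: single-mesh involute geometry — m = 4.656, N = 17
pitch radius r_p = m·N/2 = 4.656·17/2 = 39.576000
base radius r_b = r_p·cos α = 39.576000·cos 23.854° = 36.195376
roll angle φ = 28.347° = 0.49474848 rad
x = r_b·(cos φ + φ·sin φ) = 40.357838
y = r_b·(sin φ − φ·cos φ) = 1.425664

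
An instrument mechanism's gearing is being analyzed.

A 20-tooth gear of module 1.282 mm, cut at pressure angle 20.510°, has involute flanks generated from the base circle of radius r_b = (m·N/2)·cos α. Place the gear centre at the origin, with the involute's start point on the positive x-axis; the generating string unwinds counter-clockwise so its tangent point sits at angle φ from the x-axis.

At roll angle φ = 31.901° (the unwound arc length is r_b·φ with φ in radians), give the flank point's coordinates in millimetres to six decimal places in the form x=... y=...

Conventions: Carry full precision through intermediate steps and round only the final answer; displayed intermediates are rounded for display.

class = single-mesh tooth geometry [base-circle involute, m = 1.282, 20T]
pitch radius r_p = m·N/2 = 1.282·20/2 = 12.820000
base radius r_b = r_p·cos α = 12.820000·cos 20.510° = 12.007354
roll angle φ = 31.901° = 0.55677748 rad
x = r_b·(cos φ + φ·sin φ) = 13.726726
y = r_b·(sin φ − φ·cos φ) = 0.669650

x=13.726726 y=0.669650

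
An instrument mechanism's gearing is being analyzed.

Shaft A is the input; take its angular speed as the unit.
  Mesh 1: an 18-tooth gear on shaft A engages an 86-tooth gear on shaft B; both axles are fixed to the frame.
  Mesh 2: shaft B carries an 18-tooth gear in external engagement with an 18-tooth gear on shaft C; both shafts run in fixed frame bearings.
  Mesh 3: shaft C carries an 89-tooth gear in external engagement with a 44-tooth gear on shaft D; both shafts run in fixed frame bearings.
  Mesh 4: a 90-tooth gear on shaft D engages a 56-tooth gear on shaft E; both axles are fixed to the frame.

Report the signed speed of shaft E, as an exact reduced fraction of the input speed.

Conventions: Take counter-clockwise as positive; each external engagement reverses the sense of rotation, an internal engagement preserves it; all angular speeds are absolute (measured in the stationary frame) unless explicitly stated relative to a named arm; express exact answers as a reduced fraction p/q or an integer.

4-mesh fixed-axis compound train (all bearings frame-fixed)
mesh 1 [18T→86T]: |ω|/ω_in = 1×18/86 = 9/43, sense flips to −
mesh 2 [18T→18T]: |ω|/ω_in = (9/43)×18/18 = 9/43, sense flips to +
mesh 3 [89T→44T]: |ω|/ω_in = (9/43)×89/44 = 801/1892, sense flips to −
mesh 4 [90T→56T]: |ω|/ω_in = (801/1892)×90/56 = 36045/52976, sense flips to +
signed output speed (× input speed) = 36045/52976

36045/52976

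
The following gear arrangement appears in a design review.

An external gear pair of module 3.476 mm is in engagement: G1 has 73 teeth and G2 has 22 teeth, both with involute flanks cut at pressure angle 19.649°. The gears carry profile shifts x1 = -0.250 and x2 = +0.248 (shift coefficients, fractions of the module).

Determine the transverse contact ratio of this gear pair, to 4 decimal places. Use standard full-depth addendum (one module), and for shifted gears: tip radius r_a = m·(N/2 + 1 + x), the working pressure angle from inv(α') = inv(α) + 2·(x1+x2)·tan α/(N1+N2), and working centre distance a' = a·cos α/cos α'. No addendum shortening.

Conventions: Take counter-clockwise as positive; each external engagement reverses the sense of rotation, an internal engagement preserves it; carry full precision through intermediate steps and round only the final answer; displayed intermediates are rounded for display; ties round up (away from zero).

1.6625

single-mesh involute tooth geometry (73T engaging 22T at module 3.476)
base radii: r_b1 = 119.486156, r_b2 = 36.009526
tip radii: r_a1 = 129.481000, r_a2 = 42.574048
inv(α') = inv(19.649°) + 2·(-0.250+0.248)·tan α/(73+22) = 0.01409315  ⇒  α' = 19.64224°
a' = a·cos α / cos α' = 165.1100·cos 19.649°/cos 19.64224° = 165.103047
action lengths: √(r_a1²−r_b1²) = 49.883744, √(r_a2²−r_b2²) = 22.712630
base pitch p_b = π·m·cos α = 10.284297
CR = (49.883744 + 22.712630 − 165.103047·sin 19.64224°)/10.284297 = 1.662500
contact ratio ≈ 1.6625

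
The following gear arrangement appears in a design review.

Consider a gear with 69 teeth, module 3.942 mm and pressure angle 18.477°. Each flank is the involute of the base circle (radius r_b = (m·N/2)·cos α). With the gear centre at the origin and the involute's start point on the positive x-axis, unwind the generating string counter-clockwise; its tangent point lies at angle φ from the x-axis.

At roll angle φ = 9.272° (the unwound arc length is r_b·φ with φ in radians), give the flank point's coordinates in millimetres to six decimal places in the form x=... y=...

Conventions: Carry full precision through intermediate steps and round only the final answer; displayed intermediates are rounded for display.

single-mesh involute tooth geometry (69T wheel at module 3.942)
pitch radius r_p = m·N/2 = 3.942·69/2 = 135.999000
base radius r_b = r_p·cos α = 135.999000·cos 18.477° = 128.988381
roll angle φ = 9.272° = 0.16182693 rad
x = r_b·(cos φ + φ·sin φ) = 130.666311
y = r_b·(sin φ − φ·cos φ) = 0.181737

x=130.666311 y=0.181737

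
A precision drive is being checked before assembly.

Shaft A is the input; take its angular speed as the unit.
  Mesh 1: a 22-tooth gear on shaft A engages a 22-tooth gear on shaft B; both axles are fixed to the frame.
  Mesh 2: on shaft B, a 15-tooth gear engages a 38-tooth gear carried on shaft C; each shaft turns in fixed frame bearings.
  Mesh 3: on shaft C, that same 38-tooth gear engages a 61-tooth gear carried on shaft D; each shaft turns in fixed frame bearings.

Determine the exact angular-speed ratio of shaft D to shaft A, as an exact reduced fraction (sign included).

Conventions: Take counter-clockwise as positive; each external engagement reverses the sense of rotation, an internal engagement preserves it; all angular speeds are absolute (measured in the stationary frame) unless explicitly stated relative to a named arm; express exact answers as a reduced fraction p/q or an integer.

-15/61

class = fixed-axis compound train [3 meshes; 3 ratios multiply, 3 sense flips]
mesh 1 [22T→22T]: running ratio 1, sense −
mesh 2 [15T→38T]: running ratio 15/38, sense +
mesh 3 [38T→61T]: running ratio 15/61, sense −
ω_out/ω_in = -15/61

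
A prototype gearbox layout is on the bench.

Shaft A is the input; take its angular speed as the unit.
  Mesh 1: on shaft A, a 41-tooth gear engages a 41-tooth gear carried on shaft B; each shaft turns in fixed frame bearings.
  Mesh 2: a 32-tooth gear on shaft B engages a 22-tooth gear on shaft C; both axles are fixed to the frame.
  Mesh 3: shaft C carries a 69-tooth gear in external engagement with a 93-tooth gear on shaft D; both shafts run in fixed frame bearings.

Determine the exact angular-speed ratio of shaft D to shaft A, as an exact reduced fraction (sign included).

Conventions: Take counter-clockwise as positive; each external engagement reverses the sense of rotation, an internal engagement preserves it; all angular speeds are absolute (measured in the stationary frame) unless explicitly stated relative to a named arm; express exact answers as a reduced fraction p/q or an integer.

-368/341

class = fixed-axis compound train [3 meshes; 3 ratios multiply, 3 sense flips]
mesh 1 [41T→41T]: running ratio 1, sense −
mesh 2 [32T→22T]: running ratio 16/11, sense +
mesh 3 [69T→93T]: running ratio 368/341, sense −
ω_out/ω_in = -368/341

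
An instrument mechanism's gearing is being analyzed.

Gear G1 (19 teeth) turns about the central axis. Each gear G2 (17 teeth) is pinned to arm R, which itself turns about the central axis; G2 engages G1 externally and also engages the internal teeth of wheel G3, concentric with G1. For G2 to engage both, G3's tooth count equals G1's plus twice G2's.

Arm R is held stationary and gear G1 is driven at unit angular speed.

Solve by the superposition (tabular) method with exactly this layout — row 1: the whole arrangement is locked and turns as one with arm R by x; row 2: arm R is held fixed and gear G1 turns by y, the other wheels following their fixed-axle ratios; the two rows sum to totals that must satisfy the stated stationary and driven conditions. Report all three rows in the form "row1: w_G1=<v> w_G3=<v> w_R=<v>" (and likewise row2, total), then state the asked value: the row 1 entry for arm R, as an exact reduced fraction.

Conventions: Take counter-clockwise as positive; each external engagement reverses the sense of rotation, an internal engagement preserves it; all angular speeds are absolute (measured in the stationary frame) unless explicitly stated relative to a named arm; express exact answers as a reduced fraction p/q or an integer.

class = planetary set [G3 = 19+2·17 = 53; Willis about the carrier]
row 1: whole set turns with the arm by x
superposition row 2 [arm held]: sun y, ring −(19/53)·y, arm 0
boundary: total ω_arm = x = 0 and total ω_sun = x + y = 1  ⇒  y = 1, x = 0
row 2 ring = −(19/53)·1 = -19/53
totals (row 1 + row 2): sun 0 + 1 = 1, ring 0 + (-19/53) = -19/53, arm 0 + 0 = 0
asked cell (row1, arm) = 0

row1: w_G1=0 w_G3=0 w_R=0
row2: w_G1=1 w_G3=-19/53 w_R=0
total: w_G1=1 w_G3=-19/53 w_R=0
asked value: 0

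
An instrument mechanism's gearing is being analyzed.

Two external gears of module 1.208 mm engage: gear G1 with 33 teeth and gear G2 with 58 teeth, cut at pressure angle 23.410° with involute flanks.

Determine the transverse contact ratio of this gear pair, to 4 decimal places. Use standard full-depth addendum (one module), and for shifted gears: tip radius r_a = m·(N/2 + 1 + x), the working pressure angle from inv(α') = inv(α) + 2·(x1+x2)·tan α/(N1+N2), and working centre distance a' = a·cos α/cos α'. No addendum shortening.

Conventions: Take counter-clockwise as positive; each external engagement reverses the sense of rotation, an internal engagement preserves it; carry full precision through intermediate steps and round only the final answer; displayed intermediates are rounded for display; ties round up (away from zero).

1.5760

recognized (one external pair, fixed centres): single-mesh tooth geometry, m = 1.208, N1 = 33, N2 = 58
base radii: r_b1 = 18.291303, r_b2 = 32.148351
tip radii: r_a1 = 21.140000, r_a2 = 36.240000
no profile shift: α' = α, a' = a
action lengths: √(r_a1²−r_b1²) = 10.598482, √(r_a2²−r_b2²) = 16.727854
base pitch p_b = π·m·cos α = 3.482656
CR = (10.598482 + 16.727854 − 54.964000·sin 23.41000°)/3.482656 = 1.576009
contact ratio ≈ 1.5760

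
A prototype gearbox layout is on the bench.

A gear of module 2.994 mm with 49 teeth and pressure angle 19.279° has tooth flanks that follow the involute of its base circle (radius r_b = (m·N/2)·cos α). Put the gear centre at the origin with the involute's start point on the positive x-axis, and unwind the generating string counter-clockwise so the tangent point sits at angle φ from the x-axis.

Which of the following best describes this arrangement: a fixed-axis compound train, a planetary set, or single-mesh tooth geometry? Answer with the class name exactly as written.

topology: single-mesh involute geometry — m = 2.994, N = 49
classification: single-mesh tooth geometry

single-mesh tooth geometry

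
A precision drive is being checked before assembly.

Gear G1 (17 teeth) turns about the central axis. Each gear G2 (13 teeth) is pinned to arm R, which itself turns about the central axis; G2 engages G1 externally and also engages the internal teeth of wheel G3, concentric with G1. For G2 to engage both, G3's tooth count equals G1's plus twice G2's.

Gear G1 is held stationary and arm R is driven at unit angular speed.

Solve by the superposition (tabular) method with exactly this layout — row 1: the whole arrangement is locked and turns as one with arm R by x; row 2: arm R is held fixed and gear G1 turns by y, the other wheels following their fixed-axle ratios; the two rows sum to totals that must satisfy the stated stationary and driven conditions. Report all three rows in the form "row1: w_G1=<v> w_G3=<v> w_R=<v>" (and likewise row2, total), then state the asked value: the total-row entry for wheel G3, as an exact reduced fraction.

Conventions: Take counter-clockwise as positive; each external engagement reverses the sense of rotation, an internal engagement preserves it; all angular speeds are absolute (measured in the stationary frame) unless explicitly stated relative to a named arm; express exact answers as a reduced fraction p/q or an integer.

planetary set (17T centre, 13T on arm, 43T internal) — Willis relation
row 1: whole set turns with the arm by x
row 2 — arm fixed, fixed-axis ratios: sun y, ring −(17/43)·y, arm 0
boundary: total ω_sun = x + y = 0 and total ω_arm = x = 1  ⇒  y = -1, x = 1
row 2 ring = −(17/43)·(-1) = 17/43
totals (row 1 + row 2): sun 1 + (-1) = 0, ring 1 + 17/43 = 60/43, arm 1 + 0 = 1
asked cell (total, ring) = 60/43

row1: w_G1=1 w_G3=1 w_R=1
row2: w_G1=-1 w_G3=17/43 w_R=0
total: w_G1=0 w_G3=60/43 w_R=1
asked value: 60/43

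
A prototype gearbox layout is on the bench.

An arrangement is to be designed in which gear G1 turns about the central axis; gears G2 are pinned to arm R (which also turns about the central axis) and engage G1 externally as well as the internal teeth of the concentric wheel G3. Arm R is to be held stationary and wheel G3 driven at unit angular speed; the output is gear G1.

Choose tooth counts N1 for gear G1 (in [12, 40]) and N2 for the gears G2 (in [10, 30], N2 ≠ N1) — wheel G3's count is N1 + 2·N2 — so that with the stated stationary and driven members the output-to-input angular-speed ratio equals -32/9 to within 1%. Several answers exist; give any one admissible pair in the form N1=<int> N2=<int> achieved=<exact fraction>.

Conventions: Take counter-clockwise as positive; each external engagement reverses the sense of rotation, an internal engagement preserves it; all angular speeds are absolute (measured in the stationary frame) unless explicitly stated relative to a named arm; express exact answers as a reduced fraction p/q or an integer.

topology: planetary set — design target -32/9, arm = carrier (Willis)
Willis with ω_arm = 0: ω_sun/ω_ring = −N3/N1; set equal to -32/9  ⇒  N3/N1 = −(-32/9) = 32/9
N3 = N1 + 2·N2  ⇒  N2/N1 = (N3/N1 − 1)/2 = (32/9 − 1)/2 = 23/18
smallest multiple with N1 ≥ 12 and N2 ≥ 10: k = 1  ⇒  N1 = 1·18 = 18, N2 = 1·23 = 23 (N1 ≤ 40, N2 ≤ 30, N2 ≠ N1 ✓), N3 = 18 + 2·23 = 64
check: −N3/N1 with N1 = 18, N3 = 64 gives -32/9; |achieved − target| = 0 ≤ 8/225 ✓

N1=18 N2=23 achieved=-32/9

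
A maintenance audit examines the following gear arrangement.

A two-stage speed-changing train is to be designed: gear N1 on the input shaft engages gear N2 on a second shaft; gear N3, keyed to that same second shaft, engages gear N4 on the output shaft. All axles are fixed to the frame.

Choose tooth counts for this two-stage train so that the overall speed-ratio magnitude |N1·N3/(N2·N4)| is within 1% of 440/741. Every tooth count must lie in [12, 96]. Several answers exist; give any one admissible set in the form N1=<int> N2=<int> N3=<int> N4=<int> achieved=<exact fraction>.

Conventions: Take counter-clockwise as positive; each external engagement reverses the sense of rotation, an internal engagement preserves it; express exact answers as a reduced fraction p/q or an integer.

N1=20 N2=13 N3=22 N4=57 achieved=440/741

class = fixed-axis compound train [2-stage, 440/741 wanted]
target = 440/741 in lowest terms: an exact hit needs N1·N3 = k·440 and N2·N4 = k·741 for one integer k, every count in [12, 96]; additionally prefer no 1:1 stage (N1 ≠ N2, N3 ≠ N4)
k = 1: N1·N3 = 440 = 20·22, N2·N4 = 741 = 13·57
achieved = 20·22/(13·57) = 440/741; |achieved − target| = 0 ≤ 22/3705 ✓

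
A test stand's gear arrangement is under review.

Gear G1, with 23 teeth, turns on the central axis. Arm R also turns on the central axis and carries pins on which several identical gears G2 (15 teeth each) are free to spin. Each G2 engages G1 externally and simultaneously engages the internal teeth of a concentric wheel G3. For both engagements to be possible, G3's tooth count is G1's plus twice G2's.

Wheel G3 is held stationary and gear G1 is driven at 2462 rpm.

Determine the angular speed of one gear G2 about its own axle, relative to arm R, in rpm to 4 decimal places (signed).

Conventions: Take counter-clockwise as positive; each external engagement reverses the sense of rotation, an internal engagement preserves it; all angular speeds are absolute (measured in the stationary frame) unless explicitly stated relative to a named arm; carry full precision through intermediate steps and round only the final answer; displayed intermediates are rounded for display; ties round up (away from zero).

planetary set (23T centre, 15T on arm, 53T internal) — Willis relation
normalise by the input: solve with ω_sun = 1, then scale by 2462 rpm
ring teeth: 23 + 2·15 = 53
23(ω_sun−ω_arm) = −53(ω_ring−ω_arm),  ω_ring = 0, ω_sun = 1
23(1−ω_arm) = −53(0−ω_arm)  ⇒  76·ω_arm = 23  ⇒  ω_arm = 23/76
sun–planet mesh: 23·(1−23/76) = −15·(ω_p−ω_arm)  ⇒  ω_p−ω_arm = -1219/1140
scale: ω_p−ω_arm = -1219/1140 × 2462 rpm = -2632.6123 rpm

-2632.6123 rpm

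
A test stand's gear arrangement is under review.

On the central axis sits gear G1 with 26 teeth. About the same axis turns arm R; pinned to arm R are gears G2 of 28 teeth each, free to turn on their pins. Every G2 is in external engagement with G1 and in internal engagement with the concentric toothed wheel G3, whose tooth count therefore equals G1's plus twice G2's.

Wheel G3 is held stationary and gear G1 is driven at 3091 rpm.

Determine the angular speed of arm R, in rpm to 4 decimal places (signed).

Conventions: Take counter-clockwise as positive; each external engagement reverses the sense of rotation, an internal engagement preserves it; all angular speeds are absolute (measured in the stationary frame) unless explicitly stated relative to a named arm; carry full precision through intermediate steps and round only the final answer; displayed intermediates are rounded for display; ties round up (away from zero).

+744.1296 rpm

planetary set (26T centre, 28T on arm, 82T internal) — Willis relation
normalise by the input: solve with ω_sun = 1, then scale by 3091 rpm
ring teeth: 26 + 2·28 = 82
26(ω_sun−ω_arm) = −82(ω_ring−ω_arm),  ω_ring = 0, ω_sun = 1
26(1−ω_arm) = −82(0−ω_arm)  ⇒  108·ω_arm = 26  ⇒  ω_arm = 13/54
scale: ω_arm = 13/54 × 3091 rpm = +744.1296 rpm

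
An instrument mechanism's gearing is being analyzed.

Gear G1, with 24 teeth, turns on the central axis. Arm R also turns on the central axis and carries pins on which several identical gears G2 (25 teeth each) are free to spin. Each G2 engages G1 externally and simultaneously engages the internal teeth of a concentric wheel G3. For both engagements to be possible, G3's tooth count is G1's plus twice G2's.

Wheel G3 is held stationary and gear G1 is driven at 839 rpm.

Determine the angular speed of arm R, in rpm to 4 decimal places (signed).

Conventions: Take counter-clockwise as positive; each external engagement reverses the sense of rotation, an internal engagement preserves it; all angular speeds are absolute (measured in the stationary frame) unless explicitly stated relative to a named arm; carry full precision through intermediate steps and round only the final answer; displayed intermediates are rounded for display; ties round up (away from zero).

class = planetary set [G3 = 24+2·25 = 74; Willis about the carrier]
normalise by the input: solve with ω_sun = 1, then scale by 839 rpm
ring teeth: 24 + 2·25 = 74
24(ω_sun−ω_arm) = −74(ω_ring−ω_arm),  ω_ring = 0, ω_sun = 1
24(1−ω_arm) = −74(0−ω_arm)  ⇒  98·ω_arm = 24  ⇒  ω_arm = 12/49
scale: ω_arm = 12/49 × 839 rpm = +205.4694 rpm

+205.4694 rpm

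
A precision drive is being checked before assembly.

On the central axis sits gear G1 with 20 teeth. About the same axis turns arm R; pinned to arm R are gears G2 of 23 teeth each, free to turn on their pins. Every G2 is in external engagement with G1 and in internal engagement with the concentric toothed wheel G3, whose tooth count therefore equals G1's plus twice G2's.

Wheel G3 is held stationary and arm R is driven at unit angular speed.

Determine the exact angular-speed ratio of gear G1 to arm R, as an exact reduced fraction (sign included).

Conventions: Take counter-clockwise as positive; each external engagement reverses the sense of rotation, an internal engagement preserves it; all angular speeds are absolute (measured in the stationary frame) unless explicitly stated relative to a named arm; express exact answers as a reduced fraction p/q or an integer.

recognized (axles ride arm R): planetary set, 20/23/66 teeth
ring teeth: 20 + 2·23 = 66
20(ω_sun−ω_arm) = −66(ω_ring−ω_arm),  ω_ring = 0, ω_arm = 1
ω_sun = 1 − (66/20)(0−1) = 43/10
ω_out/ω_in = 43/10

43/10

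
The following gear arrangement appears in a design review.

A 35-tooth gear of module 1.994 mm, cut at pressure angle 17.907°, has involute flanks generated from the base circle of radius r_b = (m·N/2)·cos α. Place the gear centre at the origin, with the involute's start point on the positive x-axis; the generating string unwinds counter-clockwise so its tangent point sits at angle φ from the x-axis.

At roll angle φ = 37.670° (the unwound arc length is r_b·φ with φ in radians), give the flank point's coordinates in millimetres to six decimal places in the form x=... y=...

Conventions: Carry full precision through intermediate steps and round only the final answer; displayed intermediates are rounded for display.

x=39.623988 y=3.011656

single-mesh involute tooth geometry (35T wheel at module 1.994)
pitch radius r_p = m·N/2 = 1.994·35/2 = 34.895000
base radius r_b = r_p·cos α = 34.895000·cos 17.907° = 33.204576
roll angle φ = 37.670° = 0.65746553 rad
x = r_b·(cos φ + φ·sin φ) = 39.623988
y = r_b·(sin φ − φ·cos φ) = 3.011656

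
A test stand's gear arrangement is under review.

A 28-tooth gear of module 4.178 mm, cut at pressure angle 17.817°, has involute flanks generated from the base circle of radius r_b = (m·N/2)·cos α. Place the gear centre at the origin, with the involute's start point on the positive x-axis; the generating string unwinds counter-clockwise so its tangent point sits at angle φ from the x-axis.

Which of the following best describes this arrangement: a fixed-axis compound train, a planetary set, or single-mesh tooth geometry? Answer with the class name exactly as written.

topology: single-mesh involute geometry — m = 4.178, N = 28
classification: single-mesh tooth geometry

single-mesh tooth geometry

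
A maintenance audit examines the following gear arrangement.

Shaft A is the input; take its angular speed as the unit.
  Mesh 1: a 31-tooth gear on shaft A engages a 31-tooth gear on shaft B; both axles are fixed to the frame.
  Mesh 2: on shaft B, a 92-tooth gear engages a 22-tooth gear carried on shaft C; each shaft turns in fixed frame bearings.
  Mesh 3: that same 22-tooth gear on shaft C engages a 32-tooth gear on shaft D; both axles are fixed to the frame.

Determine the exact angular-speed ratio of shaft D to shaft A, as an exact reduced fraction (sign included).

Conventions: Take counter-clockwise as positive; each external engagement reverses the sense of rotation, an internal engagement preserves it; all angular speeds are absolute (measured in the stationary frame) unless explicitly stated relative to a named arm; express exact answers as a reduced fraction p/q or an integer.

-23/8

class = fixed-axis compound train [3 meshes; 3 ratios multiply, 3 sense flips]
mesh 1 [31T→31T]: running ratio 1, sense −
mesh 2 [92T→22T]: running ratio 46/11, sense +
mesh 3 [22T→32T]: running ratio 23/8, sense −
ω_out/ω_in = -23/8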